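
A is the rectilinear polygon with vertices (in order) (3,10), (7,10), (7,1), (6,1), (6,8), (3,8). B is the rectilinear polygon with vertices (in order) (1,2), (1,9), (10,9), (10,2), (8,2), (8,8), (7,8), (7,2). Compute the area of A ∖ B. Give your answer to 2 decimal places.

5.00

|A| = 15, |A∩B| = 10.
|A ∖ B| = |A| − |A∩B| = 15 − 10 = 5.00.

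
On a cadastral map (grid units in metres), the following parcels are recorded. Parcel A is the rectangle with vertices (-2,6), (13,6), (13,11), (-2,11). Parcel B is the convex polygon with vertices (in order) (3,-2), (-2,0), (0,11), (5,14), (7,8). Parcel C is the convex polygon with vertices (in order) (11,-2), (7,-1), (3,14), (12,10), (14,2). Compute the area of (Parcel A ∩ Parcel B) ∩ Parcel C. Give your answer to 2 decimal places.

The region (Parcel A ∩ Parcel B) ∩ Parcel C is the polygon with vertices (7,8), (6.2,6), (5.133,6), (3.8,11), (6,11).
By the shoelace formula its area is 10.37.

10.37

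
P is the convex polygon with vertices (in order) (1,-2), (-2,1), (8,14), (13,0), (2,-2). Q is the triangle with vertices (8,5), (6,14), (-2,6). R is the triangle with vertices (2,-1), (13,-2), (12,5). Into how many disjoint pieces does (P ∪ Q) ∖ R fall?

2

(P ∪ Q) ∖ R splits into 2 disjoint pieces (area 116.6993, area 0.1977).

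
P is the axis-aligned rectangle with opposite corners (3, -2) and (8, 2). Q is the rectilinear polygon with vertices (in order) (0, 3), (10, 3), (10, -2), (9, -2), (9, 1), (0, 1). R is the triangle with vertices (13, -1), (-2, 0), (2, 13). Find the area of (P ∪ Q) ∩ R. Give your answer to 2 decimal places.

|P ∪ Q| = 38.
|(P ∪ Q) ∩ R| = 29.25.

29.25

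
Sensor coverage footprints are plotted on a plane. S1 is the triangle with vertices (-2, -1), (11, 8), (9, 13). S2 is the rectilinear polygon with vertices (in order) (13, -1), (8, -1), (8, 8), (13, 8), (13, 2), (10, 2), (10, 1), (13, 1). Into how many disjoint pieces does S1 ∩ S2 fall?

S1 ∩ S2 is a single connected region.

1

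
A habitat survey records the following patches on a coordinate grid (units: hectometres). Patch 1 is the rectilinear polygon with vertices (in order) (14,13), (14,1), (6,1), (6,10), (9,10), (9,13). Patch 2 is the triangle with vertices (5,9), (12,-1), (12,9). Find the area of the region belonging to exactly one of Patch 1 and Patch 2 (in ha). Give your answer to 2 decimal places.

56.23

|Patch 1| = 87, |Patch 2| = 35, |Patch 1∩Patch 2| = 32.8857.
|Patch 1 △ Patch 2| = |Patch 1| + |Patch 2| − 2·|Patch 1∩Patch 2| = 87 + 35 − 65.7714 = 56.23.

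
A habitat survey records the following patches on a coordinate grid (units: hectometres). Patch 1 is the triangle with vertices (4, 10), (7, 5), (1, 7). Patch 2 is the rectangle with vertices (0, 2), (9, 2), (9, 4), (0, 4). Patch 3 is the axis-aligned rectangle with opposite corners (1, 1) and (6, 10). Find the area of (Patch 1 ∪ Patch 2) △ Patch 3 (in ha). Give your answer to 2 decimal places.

|Patch 1 ∪ Patch 2| = 30.
|(Patch 1 ∪ Patch 2) ∩ Patch 3| = 21.3333.
|(Patch 1 ∪ Patch 2) △ Patch 3| = 30 + 45 − 42.6667 = 32.33.

32.33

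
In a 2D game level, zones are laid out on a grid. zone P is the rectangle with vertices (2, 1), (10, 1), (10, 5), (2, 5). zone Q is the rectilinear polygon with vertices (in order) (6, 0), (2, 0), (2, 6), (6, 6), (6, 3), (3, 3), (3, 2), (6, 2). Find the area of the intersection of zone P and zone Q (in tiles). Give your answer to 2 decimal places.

The intersection is the polygon with vertices (6,5), (6,3), (3,3), (3,2), (6,2), (6,1), (2,1), (2,5).
By the shoelace formula its area is 13.00.

13.00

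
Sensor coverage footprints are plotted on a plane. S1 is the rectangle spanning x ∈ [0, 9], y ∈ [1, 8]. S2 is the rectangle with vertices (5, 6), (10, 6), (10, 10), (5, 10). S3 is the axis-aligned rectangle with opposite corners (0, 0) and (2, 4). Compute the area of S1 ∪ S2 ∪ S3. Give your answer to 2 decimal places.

77.00

By inclusion–exclusion:
Individual areas: |S1| = 63, |S2| = 20, |S3| = 8.
|S1∩S2|: x∈[5,9], y∈[6,8] → 4·2 = 8.
|S1∩S3|: x∈[0,2], y∈[1,4] → 2·3 = 6.
|S2∩S3| = 0 (no overlap).
|S1∩S2∩S3| = 0.
|S1 ∪ S2 ∪ S3| = 91 − 14 + 0 = 77.00.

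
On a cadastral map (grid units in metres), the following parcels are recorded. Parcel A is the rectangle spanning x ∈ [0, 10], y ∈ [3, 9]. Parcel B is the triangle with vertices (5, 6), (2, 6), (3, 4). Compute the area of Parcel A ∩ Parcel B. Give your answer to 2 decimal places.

3.00

The intersection is the polygon with vertices (3,4), (2,6), (5,6).
By the shoelace formula its area is 3.00.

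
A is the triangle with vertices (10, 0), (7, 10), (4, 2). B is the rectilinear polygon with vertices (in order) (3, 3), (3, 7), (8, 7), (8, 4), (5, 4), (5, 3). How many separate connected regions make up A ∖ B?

2

A ∖ B splits into 2 disjoint pieces (area 15.4792, area 3.0375).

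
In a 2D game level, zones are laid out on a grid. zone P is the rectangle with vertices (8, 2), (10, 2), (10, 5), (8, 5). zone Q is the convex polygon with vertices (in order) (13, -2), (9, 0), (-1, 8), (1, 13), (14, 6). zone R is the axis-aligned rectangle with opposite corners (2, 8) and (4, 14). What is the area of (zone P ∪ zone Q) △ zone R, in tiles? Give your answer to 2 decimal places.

102.81

|zone P ∪ zone Q| = 106.5.
|(zone P ∪ zone Q) ∩ zone R| = 7.8462.
|(zone P ∪ zone Q) △ zone R| = 106.5 + 12 − 15.6923 = 102.81.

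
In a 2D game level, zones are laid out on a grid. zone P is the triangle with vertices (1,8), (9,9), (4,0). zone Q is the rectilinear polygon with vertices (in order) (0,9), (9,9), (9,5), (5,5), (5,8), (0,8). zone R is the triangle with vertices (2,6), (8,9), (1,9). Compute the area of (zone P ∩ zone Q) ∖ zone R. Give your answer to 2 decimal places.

|zone P ∩ zone Q| = 11.5556.
|(zone P ∩ zone Q) ∩ zone R| = 2.3267.
|(zone P ∩ zone Q) ∖ zone R| = 11.5556 − 2.3267 = 9.23.

9.23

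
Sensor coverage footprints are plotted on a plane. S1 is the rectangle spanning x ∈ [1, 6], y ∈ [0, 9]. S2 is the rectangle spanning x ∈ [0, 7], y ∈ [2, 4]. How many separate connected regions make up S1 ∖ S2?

2

S1 ∖ S2 splits into 2 disjoint pieces (area 10, area 25).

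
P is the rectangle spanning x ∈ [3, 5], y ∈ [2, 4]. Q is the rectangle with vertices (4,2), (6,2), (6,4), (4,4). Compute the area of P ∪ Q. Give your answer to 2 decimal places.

6.00

By inclusion–exclusion:
Individual areas: |P| = 4, |Q| = 4.
|P∩Q|: x∈[4,5], y∈[2,4] → 1·2 = 2.
|P ∪ Q| = 8 − 2 = 6.00.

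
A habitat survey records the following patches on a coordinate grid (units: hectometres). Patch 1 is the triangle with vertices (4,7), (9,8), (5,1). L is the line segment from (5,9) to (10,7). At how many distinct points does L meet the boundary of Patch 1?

2

The segment meets the boundary at (8.721,7.512), (8,7.8).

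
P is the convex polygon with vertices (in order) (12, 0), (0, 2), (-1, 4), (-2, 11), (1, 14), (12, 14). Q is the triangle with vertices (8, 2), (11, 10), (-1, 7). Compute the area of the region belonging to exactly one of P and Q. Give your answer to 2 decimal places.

|P| = 169, |Q| = 43.5, |P∩Q| = 43.5.
|P △ Q| = |P| + |Q| − 2·|P∩Q| = 169 + 43.5 − 87 = 125.50.

125.50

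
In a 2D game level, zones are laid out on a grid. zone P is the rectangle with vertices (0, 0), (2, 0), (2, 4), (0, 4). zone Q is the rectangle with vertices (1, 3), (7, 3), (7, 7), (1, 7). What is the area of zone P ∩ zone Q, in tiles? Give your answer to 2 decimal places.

1.00

|zone P∩zone Q|: x∈[1,2], y∈[3,4] → 1·1 = 1.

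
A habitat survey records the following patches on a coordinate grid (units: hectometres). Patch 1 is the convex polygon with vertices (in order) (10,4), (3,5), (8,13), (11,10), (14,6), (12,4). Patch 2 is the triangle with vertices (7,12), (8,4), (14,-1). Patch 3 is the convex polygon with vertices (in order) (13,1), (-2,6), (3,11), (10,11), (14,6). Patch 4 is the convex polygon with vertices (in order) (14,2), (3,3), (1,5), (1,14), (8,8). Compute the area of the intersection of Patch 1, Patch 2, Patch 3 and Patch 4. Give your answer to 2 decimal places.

8.31

The intersection is the polygon with vertices (11.308,4), (10,4), (7.964,4.291), (7.44,8.48), (8,8), (10.5,5.5).
By the shoelace formula its area is 8.31.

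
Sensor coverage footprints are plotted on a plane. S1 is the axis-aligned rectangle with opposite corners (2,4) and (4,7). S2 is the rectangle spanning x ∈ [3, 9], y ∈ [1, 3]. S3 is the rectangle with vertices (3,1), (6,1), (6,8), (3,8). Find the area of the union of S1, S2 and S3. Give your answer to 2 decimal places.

30.00

By inclusion–exclusion:
Individual areas: |S1| = 6, |S2| = 12, |S3| = 21.
|S1∩S2| = 0 (no overlap).
|S1∩S3|: x∈[3,4], y∈[4,7] → 1·3 = 3.
|S2∩S3|: x∈[3,6], y∈[1,3] → 3·2 = 6.
|S1∩S2∩S3| = 0.
|S1 ∪ S2 ∪ S3| = 39 − 9 + 0 = 30.00.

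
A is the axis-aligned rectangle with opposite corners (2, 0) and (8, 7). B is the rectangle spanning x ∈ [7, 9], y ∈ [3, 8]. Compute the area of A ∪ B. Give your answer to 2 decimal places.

By inclusion–exclusion:
Individual areas: |A| = 42, |B| = 10.
|A∩B|: x∈[7,8], y∈[3,7] → 1·4 = 4.
|A ∪ B| = 52 − 4 = 48.00.

48.00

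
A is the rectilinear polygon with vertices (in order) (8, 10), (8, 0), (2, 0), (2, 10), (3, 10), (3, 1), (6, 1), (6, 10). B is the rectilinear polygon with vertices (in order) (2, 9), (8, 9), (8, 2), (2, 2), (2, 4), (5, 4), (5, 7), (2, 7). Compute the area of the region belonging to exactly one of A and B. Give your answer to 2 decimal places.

|A| = 33, |B| = 33, |A∩B| = 18.
|A △ B| = |A| + |B| − 2·|A∩B| = 33 + 33 − 36 = 30.00.

30.00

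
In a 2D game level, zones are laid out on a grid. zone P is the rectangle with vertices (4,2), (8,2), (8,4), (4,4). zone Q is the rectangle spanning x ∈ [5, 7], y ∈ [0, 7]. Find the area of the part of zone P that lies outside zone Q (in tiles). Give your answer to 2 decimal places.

4.00

|zone P∩zone Q|: x∈[5,7], y∈[2,4] → 2·2 = 4.
|zone P| = 8.
|zone P ∖ zone Q| = |zone P| − |zone P∩zone Q| = 8 − 4 = 4.00.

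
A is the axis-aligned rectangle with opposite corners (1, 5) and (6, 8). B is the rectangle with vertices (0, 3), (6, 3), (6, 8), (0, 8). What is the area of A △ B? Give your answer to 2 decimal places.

|A∩B|: x∈[1,6], y∈[5,8] → 5·3 = 15.
|A △ B| = |A| + |B| − 2·|A∩B| = 15 + 30 − 30 = 15.00.

15.00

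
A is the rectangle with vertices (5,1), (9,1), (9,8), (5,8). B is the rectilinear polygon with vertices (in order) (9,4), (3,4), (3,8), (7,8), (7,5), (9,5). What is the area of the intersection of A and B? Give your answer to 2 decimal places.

The intersection is the polygon with vertices (9,4), (5,4), (5,8), (7,8), (7,5), (9,5).
By the shoelace formula its area is 10.00.

10.00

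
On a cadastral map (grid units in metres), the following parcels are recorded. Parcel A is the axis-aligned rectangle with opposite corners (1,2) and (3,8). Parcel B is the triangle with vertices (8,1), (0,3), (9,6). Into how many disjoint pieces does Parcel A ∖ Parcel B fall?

Parcel A ∖ Parcel B splits into 2 disjoint pieces (area 1, area 8.6667).

2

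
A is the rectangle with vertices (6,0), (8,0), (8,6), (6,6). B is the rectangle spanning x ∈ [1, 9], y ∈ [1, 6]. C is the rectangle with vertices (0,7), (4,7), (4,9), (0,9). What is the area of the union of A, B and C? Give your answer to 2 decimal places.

By inclusion–exclusion:
Individual areas: |A| = 12, |B| = 40, |C| = 8.
|A∩B|: x∈[6,8], y∈[1,6] → 2·5 = 10.
|A∩C| = 0 (no overlap).
|B∩C| = 0 (no overlap).
|A∩B∩C| = 0.
|A ∪ B ∪ C| = 60 − 10 + 0 = 50.00.

50.00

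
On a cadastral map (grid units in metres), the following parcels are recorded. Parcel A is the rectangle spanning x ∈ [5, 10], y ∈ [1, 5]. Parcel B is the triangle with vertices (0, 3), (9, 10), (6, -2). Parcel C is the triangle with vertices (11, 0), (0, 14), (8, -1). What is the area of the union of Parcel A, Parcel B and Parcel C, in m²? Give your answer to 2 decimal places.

66.40

By inclusion–exclusion:
Individual areas: |Parcel A| = 20, |Parcel B| = 43.5, |Parcel C| = 26.5.
|Parcel A∩Parcel B| = 9.
|Parcel A∩Parcel C| = 11.038.
|Parcel B∩Parcel C| = 8.8553.
|Parcel A∩Parcel B∩Parcel C| = 5.295.
|Parcel A ∪ Parcel B ∪ Parcel C| = 90 − 28.8933 + 5.295 = 66.40.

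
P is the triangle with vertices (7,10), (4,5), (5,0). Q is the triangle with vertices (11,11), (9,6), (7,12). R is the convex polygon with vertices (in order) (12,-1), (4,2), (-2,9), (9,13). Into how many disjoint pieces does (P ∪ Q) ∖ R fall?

(P ∪ Q) ∖ R splits into 2 disjoint pieces (area 0.5311, area 2.3361).

2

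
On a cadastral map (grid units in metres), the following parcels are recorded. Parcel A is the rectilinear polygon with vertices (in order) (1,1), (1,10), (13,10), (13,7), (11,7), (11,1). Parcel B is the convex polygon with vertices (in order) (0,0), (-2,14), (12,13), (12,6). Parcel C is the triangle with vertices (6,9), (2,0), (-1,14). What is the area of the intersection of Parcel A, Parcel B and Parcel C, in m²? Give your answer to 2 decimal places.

28.57

The intersection is the polygon with vertices (4.6,10), (6,9), (2.571,1.286), (2,1), (1.786,1), (1,4.667), (1,10).
By the shoelace formula its area is 28.57.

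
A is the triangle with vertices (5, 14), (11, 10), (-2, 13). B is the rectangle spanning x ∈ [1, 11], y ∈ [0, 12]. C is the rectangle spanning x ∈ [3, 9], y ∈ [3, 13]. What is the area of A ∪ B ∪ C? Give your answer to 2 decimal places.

133.08

By inclusion–exclusion:
Individual areas: |A| = 17, |B| = 120, |C| = 60.
|A∩B| = 5.6667.
|A∩C| = 8.9936.
|B∩C|: x∈[3,9], y∈[3,12] → 6·9 = 54.
|A∩B∩C| = 4.7436.
|A ∪ B ∪ C| = 197 − 68.6603 + 4.7436 = 133.08.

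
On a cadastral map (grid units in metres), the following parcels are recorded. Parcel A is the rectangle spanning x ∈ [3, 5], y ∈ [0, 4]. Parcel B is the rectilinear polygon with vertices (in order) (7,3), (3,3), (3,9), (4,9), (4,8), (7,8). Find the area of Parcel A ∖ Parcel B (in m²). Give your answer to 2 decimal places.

6.00

|Parcel A| = 8, |Parcel A∩Parcel B| = 2.
|Parcel A ∖ Parcel B| = |Parcel A| − |Parcel A∩Parcel B| = 8 − 2 = 6.00.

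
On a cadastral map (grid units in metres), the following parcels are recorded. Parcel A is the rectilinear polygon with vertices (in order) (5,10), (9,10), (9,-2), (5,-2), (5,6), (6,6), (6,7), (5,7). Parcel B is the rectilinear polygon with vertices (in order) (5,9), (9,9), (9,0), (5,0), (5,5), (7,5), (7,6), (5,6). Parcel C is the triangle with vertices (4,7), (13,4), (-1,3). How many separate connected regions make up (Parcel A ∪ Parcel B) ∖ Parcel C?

(Parcel A ∪ Parcel B) ∖ Parcel C splits into 2 disjoint pieces (area 16, area 22.2857).

2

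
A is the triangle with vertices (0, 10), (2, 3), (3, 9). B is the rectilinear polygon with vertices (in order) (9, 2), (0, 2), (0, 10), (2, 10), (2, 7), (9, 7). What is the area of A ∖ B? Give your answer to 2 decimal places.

1.83

|A| = 9.5, |A∩B| = 7.6667.
|A ∖ B| = |A| − |A∩B| = 9.5 − 7.6667 = 1.83.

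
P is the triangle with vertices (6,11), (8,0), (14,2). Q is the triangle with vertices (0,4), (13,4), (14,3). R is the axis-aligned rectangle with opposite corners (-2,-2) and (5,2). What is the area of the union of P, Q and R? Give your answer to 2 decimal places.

By inclusion–exclusion:
Individual areas: |P| = 35, |Q| = 6.5, |R| = 28.
|P∩Q| = 3.7829.
|P∩R| = 0.
|Q∩R| = 0.
|P∩Q∩R| = 0.
|P ∪ Q ∪ R| = 69.5 − 3.7829 + 0 = 65.72.

65.72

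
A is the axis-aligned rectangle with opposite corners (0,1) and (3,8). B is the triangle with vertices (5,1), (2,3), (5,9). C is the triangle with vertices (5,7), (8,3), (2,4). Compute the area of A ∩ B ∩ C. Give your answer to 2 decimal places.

The intersection is the polygon with vertices (3,5), (3,3.833), (2.462,3.923).
By the shoelace formula its area is 0.31.

0.31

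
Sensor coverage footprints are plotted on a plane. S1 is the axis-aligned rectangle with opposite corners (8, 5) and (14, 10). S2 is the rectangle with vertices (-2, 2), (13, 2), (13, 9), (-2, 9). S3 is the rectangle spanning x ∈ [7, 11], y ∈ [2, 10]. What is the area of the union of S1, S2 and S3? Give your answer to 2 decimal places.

116.00

By inclusion–exclusion:
Individual areas: |S1| = 30, |S2| = 105, |S3| = 32.
|S1∩S2|: x∈[8,13], y∈[5,9] → 5·4 = 20.
|S1∩S3|: x∈[8,11], y∈[5,10] → 3·5 = 15.
|S2∩S3|: x∈[7,11], y∈[2,9] → 4·7 = 28.
|S1∩S2∩S3| = 12.
|S1 ∪ S2 ∪ S3| = 167 − 63 + 12 = 116.00.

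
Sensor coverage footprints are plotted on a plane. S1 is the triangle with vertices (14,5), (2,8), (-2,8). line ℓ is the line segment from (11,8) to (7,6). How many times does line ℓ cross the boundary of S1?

The segment meets the boundary at (7.455,6.227), (8,6.5).

2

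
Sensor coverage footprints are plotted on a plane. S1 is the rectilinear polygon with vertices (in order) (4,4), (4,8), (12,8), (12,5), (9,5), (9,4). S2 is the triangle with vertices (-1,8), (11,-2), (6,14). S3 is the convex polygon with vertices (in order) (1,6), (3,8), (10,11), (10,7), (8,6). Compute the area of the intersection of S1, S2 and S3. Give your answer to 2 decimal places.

The intersection is the polygon with vertices (7.875,8), (8.432,6.216), (8,6), (4,6), (4,8).
By the shoelace formula its area is 8.32.

8.32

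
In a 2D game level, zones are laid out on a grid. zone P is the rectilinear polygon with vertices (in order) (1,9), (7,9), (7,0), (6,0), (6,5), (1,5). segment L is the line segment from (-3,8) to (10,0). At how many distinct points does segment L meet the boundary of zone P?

4

The segment meets the boundary at (7,1.846), (6,2.462), (1,5.538), (1.875,5).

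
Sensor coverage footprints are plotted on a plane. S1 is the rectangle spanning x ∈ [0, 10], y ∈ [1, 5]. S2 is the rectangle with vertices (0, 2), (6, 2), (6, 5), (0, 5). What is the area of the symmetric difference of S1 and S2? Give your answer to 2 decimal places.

|S1∩S2|: x∈[0,6], y∈[2,5] → 6·3 = 18.
|S1 △ S2| = |S1| + |S2| − 2·|S1∩S2| = 40 + 18 − 36 = 22.00.

22.00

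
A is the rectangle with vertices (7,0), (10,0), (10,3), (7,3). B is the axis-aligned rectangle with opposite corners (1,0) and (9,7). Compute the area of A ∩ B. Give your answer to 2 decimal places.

|A∩B|: x∈[7,9], y∈[0,3] → 2·3 = 6.

6.00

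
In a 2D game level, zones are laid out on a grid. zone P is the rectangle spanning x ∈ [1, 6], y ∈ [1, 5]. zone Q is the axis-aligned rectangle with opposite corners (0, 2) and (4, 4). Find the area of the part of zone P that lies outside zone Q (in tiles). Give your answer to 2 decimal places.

14.00

|zone P∩zone Q|: x∈[1,4], y∈[2,4] → 3·2 = 6.
|zone P| = 20.
|zone P ∖ zone Q| = |zone P| − |zone P∩zone Q| = 20 − 6 = 14.00.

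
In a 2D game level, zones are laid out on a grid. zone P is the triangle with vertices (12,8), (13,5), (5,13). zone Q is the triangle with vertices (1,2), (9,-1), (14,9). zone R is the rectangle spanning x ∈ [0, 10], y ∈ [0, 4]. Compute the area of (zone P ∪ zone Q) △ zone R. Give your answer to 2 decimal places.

40.16

|zone P ∪ zone Q| = 53.5656.
|(zone P ∪ zone Q) ∩ zone R| = 26.7024.
|(zone P ∪ zone Q) △ zone R| = 53.5656 + 40 − 53.4048 = 40.16.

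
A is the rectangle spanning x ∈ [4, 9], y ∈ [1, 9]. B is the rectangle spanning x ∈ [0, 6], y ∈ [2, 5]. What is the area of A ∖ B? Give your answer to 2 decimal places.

|A∩B|: x∈[4,6], y∈[2,5] → 2·3 = 6.
|A| = 40.
|A ∖ B| = |A| − |A∩B| = 40 − 6 = 34.00.

34.00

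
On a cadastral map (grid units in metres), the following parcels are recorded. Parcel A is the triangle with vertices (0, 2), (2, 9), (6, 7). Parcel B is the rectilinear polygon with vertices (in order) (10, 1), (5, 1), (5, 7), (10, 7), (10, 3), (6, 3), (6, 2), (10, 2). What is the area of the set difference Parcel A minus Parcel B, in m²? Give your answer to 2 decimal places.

15.58

|Parcel A| = 16, |Parcel A∩Parcel B| = 0.4167.
|Parcel A ∖ Parcel B| = |Parcel A| − |Parcel A∩Parcel B| = 16 − 0.4167 = 15.58.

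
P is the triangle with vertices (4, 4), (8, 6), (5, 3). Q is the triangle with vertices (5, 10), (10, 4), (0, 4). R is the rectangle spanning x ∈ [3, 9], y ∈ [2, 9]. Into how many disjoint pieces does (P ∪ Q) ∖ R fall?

(P ∪ Q) ∖ R splits into 3 disjoint pieces (area 5.4, area 0.8333, area 0.6).

3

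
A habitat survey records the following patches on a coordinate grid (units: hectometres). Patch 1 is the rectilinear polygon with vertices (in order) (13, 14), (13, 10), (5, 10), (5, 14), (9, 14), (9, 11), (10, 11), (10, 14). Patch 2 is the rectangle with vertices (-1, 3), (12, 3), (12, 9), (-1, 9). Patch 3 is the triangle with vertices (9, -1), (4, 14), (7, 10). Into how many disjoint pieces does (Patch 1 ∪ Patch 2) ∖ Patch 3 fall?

4

(Patch 1 ∪ Patch 2) ∖ Patch 3 splits into 4 disjoint pieces (area 26.3333, area 0.1667, area 25.6364, area 46).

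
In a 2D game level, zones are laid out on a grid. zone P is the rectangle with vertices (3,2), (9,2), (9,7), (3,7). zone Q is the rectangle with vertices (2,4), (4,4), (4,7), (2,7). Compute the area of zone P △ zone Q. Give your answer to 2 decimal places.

30.00

|zone P∩zone Q|: x∈[3,4], y∈[4,7] → 1·3 = 3.
|zone P △ zone Q| = |zone P| + |zone Q| − 2·|zone P∩zone Q| = 30 + 6 − 6 = 30.00.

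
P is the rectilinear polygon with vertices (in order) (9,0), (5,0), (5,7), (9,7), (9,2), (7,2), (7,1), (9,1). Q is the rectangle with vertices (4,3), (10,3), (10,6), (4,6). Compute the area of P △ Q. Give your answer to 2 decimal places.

20.00

|P| = 26, |Q| = 18, |P∩Q| = 12.
|P △ Q| = |P| + |Q| − 2·|P∩Q| = 26 + 18 − 24 = 20.00.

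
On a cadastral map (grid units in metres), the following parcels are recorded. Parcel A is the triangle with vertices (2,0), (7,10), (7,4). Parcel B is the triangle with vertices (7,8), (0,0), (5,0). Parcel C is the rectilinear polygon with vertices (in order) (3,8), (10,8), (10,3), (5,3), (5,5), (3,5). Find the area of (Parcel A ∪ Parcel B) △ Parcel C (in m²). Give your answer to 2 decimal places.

|Parcel A ∪ Parcel B| = 24.8333.
|(Parcel A ∪ Parcel B) ∩ Parcel C| = 8.6458.
|(Parcel A ∪ Parcel B) △ Parcel C| = 24.8333 + 31 − 17.2917 = 38.54.

38.54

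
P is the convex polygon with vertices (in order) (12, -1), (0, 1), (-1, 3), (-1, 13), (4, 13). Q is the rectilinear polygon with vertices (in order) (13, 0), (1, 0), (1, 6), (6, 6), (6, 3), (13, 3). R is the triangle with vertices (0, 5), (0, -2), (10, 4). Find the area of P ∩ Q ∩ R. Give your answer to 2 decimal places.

The intersection is the polygon with vertices (1,4.9), (6,4.4), (6,3), (8.333,3), (3.913,0.348), (1,0.833).
By the shoelace formula its area is 21.13.

21.13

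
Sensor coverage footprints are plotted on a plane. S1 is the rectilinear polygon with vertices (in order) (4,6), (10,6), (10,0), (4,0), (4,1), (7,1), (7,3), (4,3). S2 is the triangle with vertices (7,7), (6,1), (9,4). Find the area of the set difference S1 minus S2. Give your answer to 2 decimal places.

|S1| = 30, |S1∩S2| = 5.9167.
|S1 ∖ S2| = |S1| − |S1∩S2| = 30 − 5.9167 = 24.08.

24.08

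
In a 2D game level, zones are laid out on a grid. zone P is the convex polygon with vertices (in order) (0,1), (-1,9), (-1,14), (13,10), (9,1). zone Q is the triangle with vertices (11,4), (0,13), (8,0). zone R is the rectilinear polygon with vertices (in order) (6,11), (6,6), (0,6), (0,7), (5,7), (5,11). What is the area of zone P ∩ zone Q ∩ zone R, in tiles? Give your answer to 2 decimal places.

The intersection is the polygon with vertices (3.692,7), (5,7), (5,8.909), (6,8.091), (6,6), (4.308,6).
By the shoelace formula its area is 3.50.

3.50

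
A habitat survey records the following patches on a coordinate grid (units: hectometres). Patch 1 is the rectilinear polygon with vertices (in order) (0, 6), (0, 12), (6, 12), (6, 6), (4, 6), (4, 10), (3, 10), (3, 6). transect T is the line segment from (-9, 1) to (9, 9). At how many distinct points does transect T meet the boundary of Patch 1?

The segment meets the boundary at (6,7.667), (4,6.778), (3,6.333), (2.25,6).

4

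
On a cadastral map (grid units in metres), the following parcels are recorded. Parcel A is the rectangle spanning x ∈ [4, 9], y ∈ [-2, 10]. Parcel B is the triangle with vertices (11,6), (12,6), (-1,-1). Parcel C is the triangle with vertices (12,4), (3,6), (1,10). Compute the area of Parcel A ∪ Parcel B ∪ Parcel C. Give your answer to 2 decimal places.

68.54

By inclusion–exclusion:
Individual areas: |Parcel A| = 60, |Parcel B| = 3.5, |Parcel C| = 16.
|Parcel A∩Parcel B| = 1.6827.
|Parcel A∩Parcel C| = 8.8889.
|Parcel B∩Parcel C| = 0.4021.
|Parcel A∩Parcel B∩Parcel C| = 0.0172.
|Parcel A ∪ Parcel B ∪ Parcel C| = 79.5 − 10.9737 + 0.0172 = 68.54.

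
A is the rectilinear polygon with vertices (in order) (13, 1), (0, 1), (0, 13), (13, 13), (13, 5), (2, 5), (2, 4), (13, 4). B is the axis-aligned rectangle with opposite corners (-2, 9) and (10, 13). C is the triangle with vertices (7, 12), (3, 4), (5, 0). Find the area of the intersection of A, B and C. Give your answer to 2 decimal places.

The intersection is the polygon with vertices (5.5,9), (7,12), (6.5,9).
By the shoelace formula its area is 1.50.

1.50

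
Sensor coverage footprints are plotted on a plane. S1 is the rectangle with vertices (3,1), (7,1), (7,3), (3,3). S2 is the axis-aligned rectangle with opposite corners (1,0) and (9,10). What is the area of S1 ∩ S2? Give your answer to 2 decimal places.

8.00

|S1∩S2|: x∈[3,7], y∈[1,3] → 4·2 = 8.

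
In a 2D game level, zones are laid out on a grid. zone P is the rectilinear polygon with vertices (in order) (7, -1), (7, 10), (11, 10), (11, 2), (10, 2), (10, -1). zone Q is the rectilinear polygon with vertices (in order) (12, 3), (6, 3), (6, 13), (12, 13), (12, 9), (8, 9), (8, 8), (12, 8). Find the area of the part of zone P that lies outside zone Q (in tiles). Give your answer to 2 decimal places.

|zone P| = 41, |zone P∩zone Q| = 25.
|zone P ∖ zone Q| = |zone P| − |zone P∩zone Q| = 41 − 25 = 16.00.

16.00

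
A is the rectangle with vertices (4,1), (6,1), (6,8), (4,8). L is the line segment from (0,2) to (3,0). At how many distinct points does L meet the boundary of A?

0

The segment lies entirely outside A and never meets its boundary.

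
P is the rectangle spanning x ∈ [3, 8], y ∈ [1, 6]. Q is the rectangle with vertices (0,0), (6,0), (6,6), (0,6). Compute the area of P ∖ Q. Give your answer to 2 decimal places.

|P∩Q|: x∈[3,6], y∈[1,6] → 3·5 = 15.
|P| = 25.
|P ∖ Q| = |P| − |P∩Q| = 25 − 15 = 10.00.

10.00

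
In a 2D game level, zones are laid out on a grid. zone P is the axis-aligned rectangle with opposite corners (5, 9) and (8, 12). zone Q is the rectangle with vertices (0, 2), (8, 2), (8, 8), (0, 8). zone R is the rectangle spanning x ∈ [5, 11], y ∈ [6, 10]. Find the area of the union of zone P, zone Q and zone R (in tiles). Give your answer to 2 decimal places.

72.00

By inclusion–exclusion:
Individual areas: |zone P| = 9, |zone Q| = 48, |zone R| = 24.
|zone P∩zone Q| = 0 (no overlap).
|zone P∩zone R|: x∈[5,8], y∈[9,10] → 3·1 = 3.
|zone Q∩zone R|: x∈[5,8], y∈[6,8] → 3·2 = 6.
|zone P∩zone Q∩zone R| = 0.
|zone P ∪ zone Q ∪ zone R| = 81 − 9 + 0 = 72.00.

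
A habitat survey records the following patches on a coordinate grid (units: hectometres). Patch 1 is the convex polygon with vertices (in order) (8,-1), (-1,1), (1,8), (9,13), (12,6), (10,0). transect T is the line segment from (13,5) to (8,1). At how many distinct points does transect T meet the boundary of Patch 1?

The segment meets the boundary at (11.182,3.545).

1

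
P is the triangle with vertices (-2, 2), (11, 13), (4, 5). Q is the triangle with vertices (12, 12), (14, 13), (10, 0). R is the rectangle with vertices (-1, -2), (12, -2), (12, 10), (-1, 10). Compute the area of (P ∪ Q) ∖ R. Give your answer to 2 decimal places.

7.39

|P ∪ Q| = 24.5.
|(P ∪ Q) ∩ R| = 17.1129.
|(P ∪ Q) ∖ R| = 24.5 − 17.1129 = 7.39.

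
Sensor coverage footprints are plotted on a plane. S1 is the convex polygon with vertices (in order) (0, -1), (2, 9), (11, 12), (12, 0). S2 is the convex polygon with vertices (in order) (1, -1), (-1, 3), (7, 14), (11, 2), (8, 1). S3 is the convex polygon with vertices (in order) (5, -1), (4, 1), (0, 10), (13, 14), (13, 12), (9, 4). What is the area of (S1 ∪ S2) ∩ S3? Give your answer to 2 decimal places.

76.19

|S1 ∪ S2| = 126.9055.
|(S1 ∪ S2) ∩ S3| = 76.19.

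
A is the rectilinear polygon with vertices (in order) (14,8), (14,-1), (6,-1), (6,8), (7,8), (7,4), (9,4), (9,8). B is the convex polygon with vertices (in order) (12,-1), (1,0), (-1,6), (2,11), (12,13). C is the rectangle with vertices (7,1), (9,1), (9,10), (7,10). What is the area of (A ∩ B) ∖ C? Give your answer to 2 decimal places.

38.36

|A ∩ B| = 44.3636.
|(A ∩ B) ∩ C| = 6.
|(A ∩ B) ∖ C| = 44.3636 − 6 = 38.36.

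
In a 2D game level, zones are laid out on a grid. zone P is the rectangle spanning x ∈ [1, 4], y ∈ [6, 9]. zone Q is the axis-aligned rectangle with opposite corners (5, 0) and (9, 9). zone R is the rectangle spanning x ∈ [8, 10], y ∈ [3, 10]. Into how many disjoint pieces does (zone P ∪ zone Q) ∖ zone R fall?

2

(zone P ∪ zone Q) ∖ zone R splits into 2 disjoint pieces (area 9, area 30).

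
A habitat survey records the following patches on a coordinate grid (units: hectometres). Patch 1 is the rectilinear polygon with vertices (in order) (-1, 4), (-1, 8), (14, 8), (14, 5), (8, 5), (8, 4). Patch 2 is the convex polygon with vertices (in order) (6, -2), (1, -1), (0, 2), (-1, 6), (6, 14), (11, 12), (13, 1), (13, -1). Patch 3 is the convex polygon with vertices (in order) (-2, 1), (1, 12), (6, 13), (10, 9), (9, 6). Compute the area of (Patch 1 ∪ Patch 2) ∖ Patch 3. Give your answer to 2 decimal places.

102.64

|Patch 1 ∪ Patch 2| = 169.75.
|(Patch 1 ∪ Patch 2) ∩ Patch 3| = 67.1124.
|(Patch 1 ∪ Patch 2) ∖ Patch 3| = 169.75 − 67.1124 = 102.64.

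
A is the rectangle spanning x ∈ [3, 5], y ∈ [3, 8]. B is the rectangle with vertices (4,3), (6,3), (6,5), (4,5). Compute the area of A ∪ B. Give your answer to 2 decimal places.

12.00

By inclusion–exclusion:
Individual areas: |A| = 10, |B| = 4.
|A∩B|: x∈[4,5], y∈[3,5] → 1·2 = 2.
|A ∪ B| = 14 − 2 = 12.00.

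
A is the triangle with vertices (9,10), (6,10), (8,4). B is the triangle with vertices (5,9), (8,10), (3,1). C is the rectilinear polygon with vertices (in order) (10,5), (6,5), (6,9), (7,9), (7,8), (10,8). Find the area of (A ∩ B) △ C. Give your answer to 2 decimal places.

|A ∩ B| = 1.65.
|(A ∩ B) ∩ C| = 0.5167.
|(A ∩ B) △ C| = 1.65 + 13 − 1.0333 = 13.62.

13.62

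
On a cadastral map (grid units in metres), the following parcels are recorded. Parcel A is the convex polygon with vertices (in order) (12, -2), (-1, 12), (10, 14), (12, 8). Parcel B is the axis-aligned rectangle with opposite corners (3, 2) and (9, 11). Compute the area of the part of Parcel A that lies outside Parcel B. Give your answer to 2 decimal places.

|Parcel A| = 100, |Parcel A∩Parcel B| = 38.956.
|Parcel A ∖ Parcel B| = |Parcel A| − |Parcel A∩Parcel B| = 100 − 38.956 = 61.04.

61.04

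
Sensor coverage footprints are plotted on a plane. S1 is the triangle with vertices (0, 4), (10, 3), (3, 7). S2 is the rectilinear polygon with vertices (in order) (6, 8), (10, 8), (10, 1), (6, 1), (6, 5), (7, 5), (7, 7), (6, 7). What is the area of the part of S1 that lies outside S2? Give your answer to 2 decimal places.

|S1| = 16.5, |S1∩S2| = 3.7.
|S1 ∖ S2| = |S1| − |S1∩S2| = 16.5 − 3.7 = 12.80.

12.80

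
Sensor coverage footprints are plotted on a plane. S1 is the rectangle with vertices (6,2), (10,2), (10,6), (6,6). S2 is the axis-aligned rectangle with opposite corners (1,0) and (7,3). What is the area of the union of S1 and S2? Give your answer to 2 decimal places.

By inclusion–exclusion:
Individual areas: |S1| = 16, |S2| = 18.
|S1∩S2|: x∈[6,7], y∈[2,3] → 1·1 = 1.
|S1 ∪ S2| = 34 − 1 = 33.00.

33.00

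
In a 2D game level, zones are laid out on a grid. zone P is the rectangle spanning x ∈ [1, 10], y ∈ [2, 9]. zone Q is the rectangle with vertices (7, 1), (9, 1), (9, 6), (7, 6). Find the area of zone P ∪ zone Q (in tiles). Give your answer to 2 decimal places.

65.00

By inclusion–exclusion:
Individual areas: |zone P| = 63, |zone Q| = 10.
|zone P∩zone Q|: x∈[7,9], y∈[2,6] → 2·4 = 8.
|zone P ∪ zone Q| = 73 − 8 = 65.00.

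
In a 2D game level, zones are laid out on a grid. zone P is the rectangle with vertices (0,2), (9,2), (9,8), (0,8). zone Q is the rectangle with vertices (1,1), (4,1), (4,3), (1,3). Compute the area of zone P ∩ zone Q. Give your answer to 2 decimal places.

3.00

|zone P∩zone Q|: x∈[1,4], y∈[2,3] → 3·1 = 3.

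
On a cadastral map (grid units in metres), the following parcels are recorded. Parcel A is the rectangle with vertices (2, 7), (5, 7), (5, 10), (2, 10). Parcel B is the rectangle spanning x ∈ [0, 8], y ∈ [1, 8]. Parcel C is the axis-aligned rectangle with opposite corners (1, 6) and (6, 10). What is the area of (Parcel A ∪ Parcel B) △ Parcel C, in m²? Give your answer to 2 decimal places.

50.00

|Parcel A ∪ Parcel B| = 62.
|(Parcel A ∪ Parcel B) ∩ Parcel C| = 16.
|(Parcel A ∪ Parcel B) △ Parcel C| = 62 + 20 − 32 = 50.00.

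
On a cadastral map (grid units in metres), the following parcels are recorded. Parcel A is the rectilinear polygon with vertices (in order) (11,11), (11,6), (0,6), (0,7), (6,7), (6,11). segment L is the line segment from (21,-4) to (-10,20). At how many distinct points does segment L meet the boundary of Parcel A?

The segment meets the boundary at (6,7.613), (8.083,6).

2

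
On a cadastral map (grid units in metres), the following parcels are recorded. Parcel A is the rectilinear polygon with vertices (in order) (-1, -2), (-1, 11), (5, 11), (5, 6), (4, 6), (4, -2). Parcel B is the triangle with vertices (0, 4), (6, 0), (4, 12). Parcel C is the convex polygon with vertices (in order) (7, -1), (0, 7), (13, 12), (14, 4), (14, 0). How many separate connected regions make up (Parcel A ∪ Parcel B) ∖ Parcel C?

(Parcel A ∪ Parcel B) ∖ Parcel C is a single connected region.

1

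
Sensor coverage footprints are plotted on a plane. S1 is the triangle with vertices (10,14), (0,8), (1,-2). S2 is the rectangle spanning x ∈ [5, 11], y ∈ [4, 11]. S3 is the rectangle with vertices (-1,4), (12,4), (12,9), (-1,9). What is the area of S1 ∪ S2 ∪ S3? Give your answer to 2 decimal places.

By inclusion–exclusion:
Individual areas: |S1| = 53, |S2| = 42, |S3| = 65.
|S1∩S2| = 9.7535.
|S1∩S3| = 27.2729.
|S2∩S3|: x∈[5,11], y∈[4,9] → 6·5 = 30.
|S1∩S2∩S3| = 4.2535.
|S1 ∪ S2 ∪ S3| = 160 − 67.0264 + 4.2535 = 97.23.

97.23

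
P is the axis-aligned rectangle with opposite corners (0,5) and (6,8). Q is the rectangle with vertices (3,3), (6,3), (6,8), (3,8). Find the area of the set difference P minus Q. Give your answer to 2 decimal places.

9.00

|P∩Q|: x∈[3,6], y∈[5,8] → 3·3 = 9.
|P| = 18.
|P ∖ Q| = |P| − |P∩Q| = 18 − 9 = 9.00.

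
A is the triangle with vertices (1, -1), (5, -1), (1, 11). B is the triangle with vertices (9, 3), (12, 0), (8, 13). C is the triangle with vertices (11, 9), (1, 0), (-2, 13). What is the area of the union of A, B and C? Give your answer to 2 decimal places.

98.26

By inclusion–exclusion:
Individual areas: |A| = 24, |B| = 13.5, |C| = 78.5.
|A∩B| = 0.
|A∩C| = 15.5128.
|B∩C| = 2.2288.
|A∩B∩C| = 0.
|A ∪ B ∪ C| = 116 − 17.7416 + 0 = 98.26.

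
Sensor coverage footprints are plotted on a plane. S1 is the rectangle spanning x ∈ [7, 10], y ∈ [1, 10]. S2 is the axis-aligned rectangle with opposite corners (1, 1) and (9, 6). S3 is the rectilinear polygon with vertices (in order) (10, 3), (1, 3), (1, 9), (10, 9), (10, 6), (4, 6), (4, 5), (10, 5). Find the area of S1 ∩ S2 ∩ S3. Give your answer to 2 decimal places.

4.00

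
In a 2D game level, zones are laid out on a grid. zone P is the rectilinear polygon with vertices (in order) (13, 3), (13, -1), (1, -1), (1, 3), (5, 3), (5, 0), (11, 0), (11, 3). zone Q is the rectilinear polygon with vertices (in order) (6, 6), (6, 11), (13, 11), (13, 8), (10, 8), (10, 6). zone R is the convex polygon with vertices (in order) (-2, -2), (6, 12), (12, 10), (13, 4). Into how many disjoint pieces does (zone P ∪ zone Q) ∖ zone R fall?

2

(zone P ∪ zone Q) ∖ zone R splits into 2 disjoint pieces (area 18, area 4.1667).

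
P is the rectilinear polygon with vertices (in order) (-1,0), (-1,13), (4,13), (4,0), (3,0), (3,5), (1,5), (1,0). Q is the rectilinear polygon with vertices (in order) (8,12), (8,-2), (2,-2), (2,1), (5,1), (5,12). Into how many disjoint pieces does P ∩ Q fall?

P ∩ Q is a single connected region.

1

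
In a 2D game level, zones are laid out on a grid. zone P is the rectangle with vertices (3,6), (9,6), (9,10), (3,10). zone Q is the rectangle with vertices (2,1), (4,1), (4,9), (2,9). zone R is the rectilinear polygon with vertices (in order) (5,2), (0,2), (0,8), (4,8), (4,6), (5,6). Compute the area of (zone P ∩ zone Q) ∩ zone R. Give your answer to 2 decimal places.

2.00

The region (zone P ∩ zone Q) ∩ zone R is the polygon with vertices (3,8), (4,8), (4,6), (3,6).
By the shoelace formula its area is 2.00.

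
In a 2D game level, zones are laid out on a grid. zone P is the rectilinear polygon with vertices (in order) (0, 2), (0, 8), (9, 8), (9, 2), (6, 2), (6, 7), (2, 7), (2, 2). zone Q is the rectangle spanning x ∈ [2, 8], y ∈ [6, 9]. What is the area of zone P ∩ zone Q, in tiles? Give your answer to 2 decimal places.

8.00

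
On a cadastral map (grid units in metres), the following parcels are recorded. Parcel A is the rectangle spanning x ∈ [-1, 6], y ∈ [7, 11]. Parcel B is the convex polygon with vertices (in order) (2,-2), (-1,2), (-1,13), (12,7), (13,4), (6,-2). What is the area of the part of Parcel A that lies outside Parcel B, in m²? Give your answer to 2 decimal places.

1.64

|Parcel A| = 28, |Parcel A∩Parcel B| = 26.359.
|Parcel A ∖ Parcel B| = |Parcel A| − |Parcel A∩Parcel B| = 28 − 26.359 = 1.64.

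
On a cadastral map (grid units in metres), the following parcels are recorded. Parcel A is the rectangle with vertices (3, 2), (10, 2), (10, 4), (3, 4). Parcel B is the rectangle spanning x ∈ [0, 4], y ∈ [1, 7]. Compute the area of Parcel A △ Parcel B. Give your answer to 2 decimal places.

34.00

|Parcel A∩Parcel B|: x∈[3,4], y∈[2,4] → 1·2 = 2.
|Parcel A △ Parcel B| = |Parcel A| + |Parcel B| − 2·|Parcel A∩Parcel B| = 14 + 24 − 4 = 34.00.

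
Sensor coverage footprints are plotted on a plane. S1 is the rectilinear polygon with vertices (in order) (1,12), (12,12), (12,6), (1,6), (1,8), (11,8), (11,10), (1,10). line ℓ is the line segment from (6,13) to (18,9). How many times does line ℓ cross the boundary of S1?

2

The segment meets the boundary at (12,11), (9,12).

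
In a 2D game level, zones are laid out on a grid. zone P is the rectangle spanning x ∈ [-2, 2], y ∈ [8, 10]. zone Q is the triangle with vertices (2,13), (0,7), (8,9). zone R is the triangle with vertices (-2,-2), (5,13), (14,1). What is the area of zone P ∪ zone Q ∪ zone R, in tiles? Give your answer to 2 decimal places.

127.46

By inclusion–exclusion:
Individual areas: |zone P| = 8, |zone Q| = 22, |zone R| = 109.5.
|zone P∩zone Q| = 2.6667.
|zone P∩zone R| = 0.
|zone Q∩zone R| = 9.373.
|zone P∩zone Q∩zone R| = 0.
|zone P ∪ zone Q ∪ zone R| = 139.5 − 12.0397 + 0 = 127.46.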